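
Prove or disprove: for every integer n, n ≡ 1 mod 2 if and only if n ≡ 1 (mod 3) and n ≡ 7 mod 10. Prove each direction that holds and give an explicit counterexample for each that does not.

Not equivalent: only (⇐) holds.

(⟹) This fails: n = 1 gives 1 ≡ 1 (mod 2) but 1 ≡ 1 (mod 10), so the conjunction on the right does not hold.

(⟸) Conversely, if n ≡ 1 (mod 3) and n ≡ 7 (mod 10), then by the Chinese remainder theorem n ≡ 7 (mod 30). Since 7 ≡ 1 (mod 2) and 2 ∣ 30, we get n ≡ 1 (mod 2).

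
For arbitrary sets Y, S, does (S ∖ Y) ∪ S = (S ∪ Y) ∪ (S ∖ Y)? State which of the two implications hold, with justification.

The sets are not equal: only the forward inclusion holds.

Forward inclusion. Let x ∈ (S ∖ Y) ∪ S. Then either x ∈ S and x ∉ Y; or x ∈ Y ∩ S. In each case x ∈ (S ∪ Y) ∪ (S ∖ Y), so (S ∖ Y) ∪ S ⊆ (S ∪ Y) ∪ (S ∖ Y).

Reverse inclusion. This inclusion fails. Take Y = {1}, S = ∅; then 1 ∈ (S ∪ Y) ∪ (S ∖ Y) but 1 ∉ (S ∖ Y) ∪ S.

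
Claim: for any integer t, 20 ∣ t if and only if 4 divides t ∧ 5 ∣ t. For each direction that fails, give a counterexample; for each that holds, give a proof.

Equivalent; both directions hold.

Converse. Suppose 4 ∣ t and 5 ∣ t. Any common multiple of 4 and 5 is a multiple of their lcm; here gcd(4, 5) = 1, so lcm(4, 5) = 4·5 = 20, so 20 ∣ t.

Forward direction. If 20 ∣ t, write t = 20q. Since 20 = 5·4, t = 4·(5q), so 4 ∣ t; and since 20 = 4·5, t = 5·(4q), so 5 ∣ t.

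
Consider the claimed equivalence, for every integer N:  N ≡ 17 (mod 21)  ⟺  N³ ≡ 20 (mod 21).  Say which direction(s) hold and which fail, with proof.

(⟹) Suppose N ≡ 17 (mod 21). Write N = 21j + 17. Then (21j + 17)³ = 9261j³ + 22491j² + 18207j + 4913 = 21(441j³ + 1071j² + 867j + 233) + 20, so N³ ≡ 20 (mod 21).

(⟸) This fails: take N = 5. Then 5³ = 125 ≡ 20 (mod 21), yet 5 ≡ 5 (mod 21), not 17.

Only the forward direction holds.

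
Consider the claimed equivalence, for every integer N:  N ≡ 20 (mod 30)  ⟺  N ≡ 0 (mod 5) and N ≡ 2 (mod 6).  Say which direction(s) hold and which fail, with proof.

[⇒] Suppose N ≡ 20 (mod 30); write N = 30j + 20. Since 5 ∣ 30, reducing mod 5 gives N ≡ 20 ≡ 0 (mod 5); since 6 ∣ 30, reducing mod 6 gives N ≡ 20 ≡ 2 (mod 6).

[⇐] Conversely, if N ≡ 0 (mod 5) and N ≡ 2 (mod 6), then by the Chinese remainder theorem N ≡ 20 (mod 30). This is exactly N ≡ 20 (mod 30).

Both directions hold; the statement is true.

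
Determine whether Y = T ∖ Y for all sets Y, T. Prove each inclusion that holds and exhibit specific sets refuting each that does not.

(⊆) fails and (⊇) fails.

Forward inclusion. This inclusion fails. Take Y = {1}, T = ∅; then 1 ∈ Y but 1 ∉ T ∖ Y.

Reverse inclusion. This inclusion fails. Take Y = ∅, T = {1}; then 1 ∈ T ∖ Y but 1 ∉ Y.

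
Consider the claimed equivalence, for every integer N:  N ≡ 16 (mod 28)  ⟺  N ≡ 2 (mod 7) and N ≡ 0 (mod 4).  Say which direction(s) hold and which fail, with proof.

(⇐) If N ≡ 2 (mod 7) and N ≡ 0 (mod 4), then by the Chinese remainder theorem N ≡ 16 (mod 28). This is exactly N ≡ 16 (mod 28).

(⇒) Suppose N ≡ 16 (mod 28); write N = 28j + 16. Since 7 ∣ 28, reducing mod 7 gives N ≡ 16 ≡ 2 (mod 7); since 4 ∣ 28, reducing mod 4 gives N ≡ 16 ≡ 0 (mod 4).

Both directions hold; the statement is true.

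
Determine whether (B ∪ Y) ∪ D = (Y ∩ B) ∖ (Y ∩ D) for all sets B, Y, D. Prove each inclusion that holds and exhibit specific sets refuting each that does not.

(⟹) This inclusion fails. Take B = {1}, Y = ∅, D = ∅; then 1 ∈ (B ∪ Y) ∪ D but 1 ∉ (Y ∩ B) ∖ (Y ∩ D).

(⟸) Let x ∈ (Y ∩ B) ∖ (Y ∩ D). Then x ∈ B ∩ Y and x ∉ D, from which x ∈ (B ∪ Y) ∪ D.

The sets are not equal: only the reverse inclusion holds.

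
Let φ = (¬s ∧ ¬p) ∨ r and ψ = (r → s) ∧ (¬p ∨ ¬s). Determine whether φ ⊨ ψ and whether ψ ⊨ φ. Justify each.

(→) This fails. Under p = F, r = T, s = F, the left side is true but the right side is false.

(←) This fails. Under p = T, r = F, s = F, the left side is false but the right side is true.

Neither implication holds.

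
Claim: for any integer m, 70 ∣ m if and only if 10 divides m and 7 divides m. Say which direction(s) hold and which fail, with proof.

The biconditional holds.

Forward direction. If 70 ∣ m, write m = 70q. Since 70 = 7·10, m = 10·(7q), so 10 ∣ m; and since 70 = 10·7, m = 7·(10q), so 7 ∣ m.

Converse. Suppose 10 ∣ m and 7 ∣ m. Any common multiple of 10 and 7 is a multiple of their lcm; here gcd(10, 7) = 1, so lcm(10, 7) = 10·7 = 70, so 70 ∣ m.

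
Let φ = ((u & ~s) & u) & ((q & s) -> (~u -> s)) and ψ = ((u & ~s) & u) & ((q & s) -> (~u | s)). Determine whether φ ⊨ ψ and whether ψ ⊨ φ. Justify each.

Equivalent; both directions hold.

Converse. Assume the antecedent. If q is true, the antecedent forces (q = T, u = T, s = F), and the consequent holds there. If q is false, the antecedent forces (q = F, u = T, s = F), and the consequent holds there. Either way the consequent holds.

Forward direction. Assume the antecedent. If q is true, the antecedent forces (q = T, u = T, s = F), and the consequent holds there. If q is false, the antecedent forces (q = F, u = T, s = F), and the consequent holds there. Either way the consequent holds.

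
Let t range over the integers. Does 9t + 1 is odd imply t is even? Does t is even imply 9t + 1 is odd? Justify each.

Both directions hold; the statement is true.

(⟹) Suppose 9t + 1 is odd. Since 9 is odd, 9t and t have the same parity, so 9t + 1 ≡ t + 1 (mod 2). As 1 is odd, 9t + 1 is odd exactly when t is even. Thus t is even.

(⟸) Conversely, suppose t is even; write t = 2j. Then 9t + 1 = 9·(2j) + 1 = 2·9j + 1, which is odd.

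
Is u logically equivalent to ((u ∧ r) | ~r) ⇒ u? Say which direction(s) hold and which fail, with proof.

[⇒] Assume the antecedent. If r is true, ((u ∧ r) | ~r) ⇒ u reduces to true regardless of the other variables. If r is false, the antecedent forces (r = F, u = T), and ((u ∧ r) | ~r) ⇒ u holds there. Either way ((u ∧ r) | ~r) ⇒ u holds.

[⇐] This fails. Under r = T, u = F, the left side is false but the right side is true.

Not equivalent: only (⇒) holds.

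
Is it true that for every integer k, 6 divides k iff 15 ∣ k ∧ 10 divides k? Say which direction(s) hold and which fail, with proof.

(⇒) This fails: take k = 6. Certainly 6 ∣ 6, but 15 ∤ 6.

(⇐) Suppose 15 ∣ k and 10 ∣ k. Any common multiple of 15 and 10 is a multiple of their lcm; here lcm(15, 10) = 15·10/gcd(15, 10) = 150/5 = 30, so 30 ∣ k. Since 6 ∣ 30, it follows that 6 ∣ k.

Only the reverse direction holds.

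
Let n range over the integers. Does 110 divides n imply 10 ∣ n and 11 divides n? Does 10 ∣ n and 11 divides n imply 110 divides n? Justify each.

(←) Suppose 10 ∣ n and 11 ∣ n. Any common multiple of 10 and 11 is a multiple of their lcm; here gcd(10, 11) = 1, so lcm(10, 11) = 10·11 = 110, so 110 ∣ n.

(→) If 110 ∣ n, write n = 110q. Since 110 = 11·10, n = 10·(11q), so 10 ∣ n; and since 110 = 10·11, n = 11·(10q), so 11 ∣ n.

Both directions hold; the statement is true.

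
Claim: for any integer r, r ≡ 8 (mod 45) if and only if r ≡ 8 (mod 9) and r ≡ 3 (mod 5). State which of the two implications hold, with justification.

Forward direction. Suppose r ≡ 8 (mod 45); write r = 45j + 8. Since 9 ∣ 45, reducing mod 9 gives r ≡ 8 (mod 9); since 5 ∣ 45, reducing mod 5 gives r ≡ 8 ≡ 3 (mod 5).

Converse. If r ≡ 8 (mod 9) and r ≡ 3 (mod 5), then by the Chinese remainder theorem r ≡ 8 (mod 45). This is exactly r ≡ 8 (mod 45).

Equivalent; both directions hold.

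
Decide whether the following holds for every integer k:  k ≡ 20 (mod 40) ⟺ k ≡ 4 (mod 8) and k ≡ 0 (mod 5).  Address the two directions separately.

Both directions hold; the statement is true.

(⟹) Suppose k ≡ 20 (mod 40); write k = 40j + 20. Since 8 ∣ 40, reducing mod 8 gives k ≡ 20 ≡ 4 (mod 8); since 5 ∣ 40, reducing mod 5 gives k ≡ 20 ≡ 0 (mod 5).

(⟸) Conversely, if k ≡ 4 (mod 8) and k ≡ 0 (mod 5), then by the Chinese remainder theorem k ≡ 20 (mod 40). This is exactly k ≡ 20 (mod 40).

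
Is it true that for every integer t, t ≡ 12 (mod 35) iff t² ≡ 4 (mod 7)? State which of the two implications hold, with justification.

[⇒] Suppose t ≡ 12 (mod 35). Then t² ≡ 12² = 144 (mod 35), and since 7 ∣ 35, also t² ≡ 4 (mod 7).

[⇐] This fails: take t = 2. Then 2² = 4 ≡ 4 (mod 7), yet 2 ≡ 2 (mod 35), not 12.

Not equivalent: only (⇒) holds.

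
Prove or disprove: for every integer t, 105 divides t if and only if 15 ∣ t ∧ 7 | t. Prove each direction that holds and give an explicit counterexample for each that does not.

Both directions hold.

(⇐) Suppose 15 ∣ t and 7 ∣ t. Any common multiple of 15 and 7 is a multiple of their lcm; here gcd(15, 7) = 1, so lcm(15, 7) = 15·7 = 105, so 105 ∣ t.

(⇒) If 105 ∣ t, write t = 105q. Since 105 = 7·15, t = 15·(7q), so 15 ∣ t; and since 105 = 15·7, t = 7·(15q), so 7 ∣ t.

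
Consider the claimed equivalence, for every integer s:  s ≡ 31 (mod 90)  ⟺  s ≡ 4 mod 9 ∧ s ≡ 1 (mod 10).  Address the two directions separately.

(⟹) Suppose s ≡ 31 (mod 90); write s = 90j + 31. Since 9 ∣ 90, reducing mod 9 gives s ≡ 31 ≡ 4 (mod 9); since 10 ∣ 90, reducing mod 10 gives s ≡ 31 ≡ 1 (mod 10).

(⟸) Conversely, if s ≡ 4 (mod 9) and s ≡ 1 (mod 10), then by the Chinese remainder theorem s ≡ 31 (mod 90). This is exactly s ≡ 31 (mod 90).

Both directions hold.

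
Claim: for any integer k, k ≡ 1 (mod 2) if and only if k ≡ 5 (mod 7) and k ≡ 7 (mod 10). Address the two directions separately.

(⇒) This fails: k = 1 gives 1 ≡ 1 (mod 2) but 1 ≡ 1 (mod 7), so the conjunction on the right does not hold.

(⇐) Conversely, if k ≡ 5 (mod 7) and k ≡ 7 (mod 10), then by the Chinese remainder theorem k ≡ 47 (mod 70). Since 47 ≡ 1 (mod 2) and 2 ∣ 70, we get k ≡ 1 (mod 2).

Only the reverse direction holds.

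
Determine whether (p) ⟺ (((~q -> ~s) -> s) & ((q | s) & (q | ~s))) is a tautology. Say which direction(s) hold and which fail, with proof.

[⇒] This fails. Under p = T, s = F, q = F, the left side is true but the right side is false.

[⇐] This fails. Under p = F, s = T, q = T, the left side is false but the right side is true.

(⇒) fails and (⇐) fails.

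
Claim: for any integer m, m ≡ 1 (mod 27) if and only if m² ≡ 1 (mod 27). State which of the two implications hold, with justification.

[⇒] Suppose m ≡ 1 (mod 27). Write m = 27j + 1. Then (27j + 1)² = 729j² + 54j + 1 = 27(27j² + 2j) + 1, so m² ≡ 1 (mod 27).

[⇐] This fails: take m = 26. Then 26² = 676 ≡ 1 (mod 27), yet 26 ≡ 26 (mod 27), not 1.

Only the forward direction holds.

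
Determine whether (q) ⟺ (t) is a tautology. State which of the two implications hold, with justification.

Neither implication holds.

(⟹) This fails. Under t = F, q = T, the left side is true but the right side is false.

(⟸) This fails. Under t = T, q = F, the left side is false but the right side is true.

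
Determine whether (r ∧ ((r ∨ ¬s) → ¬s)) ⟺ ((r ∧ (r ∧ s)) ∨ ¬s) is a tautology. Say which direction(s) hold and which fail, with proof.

Only the forward implication holds.

Forward direction. Assume the antecedent. If s is true, the antecedent cannot hold. If s is false, (r ∧ (r ∧ s)) ∨ ¬s reduces to true regardless of the other variables. Either way (r ∧ (r ∧ s)) ∨ ¬s holds.

Converse. This fails. Under s = F, r = F, the left side is false but the right side is true.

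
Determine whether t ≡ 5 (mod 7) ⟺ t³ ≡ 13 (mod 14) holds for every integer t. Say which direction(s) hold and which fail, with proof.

(⇒) This fails: take t = 12. Then 12 ≡ 5 (mod 7), but 12³ = 1728 ≡ 6 (mod 14), not 13.

(⇐) This fails: take t = 3. Then 3³ = 27 ≡ 13 (mod 14), yet 3 ≡ 3 (mod 7), not 5.

(⇒) fails and (⇐) fails.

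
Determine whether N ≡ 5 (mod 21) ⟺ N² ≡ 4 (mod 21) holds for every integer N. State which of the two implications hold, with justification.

Only the forward implication holds.

[⇐] This fails: take N = 2. Then 2² = 4 ≡ 4 (mod 21), yet 2 ≡ 2 (mod 21), not 5.

[⇒] Suppose N ≡ 5 (mod 21). Write N = 21j + 5. Then (21j + 5)² = 441j² + 210j + 25 = 21(21j² + 10j + 1) + 4, so N² ≡ 4 (mod 21).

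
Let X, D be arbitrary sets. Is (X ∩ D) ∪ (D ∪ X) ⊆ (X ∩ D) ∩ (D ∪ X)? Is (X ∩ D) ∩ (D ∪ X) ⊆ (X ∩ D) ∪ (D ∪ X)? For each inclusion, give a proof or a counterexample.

(⊆) fails; (⊇) holds.

Reverse inclusion. Let x ∈ (X ∩ D) ∩ (D ∪ X). Then x ∈ X ∩ D, from which x ∈ (X ∩ D) ∪ (D ∪ X).

Forward inclusion. This inclusion fails. Take X = {1}, D = ∅; then 1 ∈ (X ∩ D) ∪ (D ∪ X) but 1 ∉ (X ∩ D) ∩ (D ∪ X).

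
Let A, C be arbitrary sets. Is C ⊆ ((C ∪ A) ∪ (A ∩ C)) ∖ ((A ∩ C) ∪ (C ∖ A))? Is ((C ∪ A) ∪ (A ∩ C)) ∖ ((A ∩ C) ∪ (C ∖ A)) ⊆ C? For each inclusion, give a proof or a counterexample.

(⊆) fails and (⊇) fails.

(⊆) This inclusion fails. Take A = ∅, C = {1}; then 1 ∈ C but 1 ∉ ((C ∪ A) ∪ (A ∩ C)) ∖ ((A ∩ C) ∪ (C ∖ A)).

(⊇) This inclusion fails. Take A = {1}, C = ∅; then 1 ∈ ((C ∪ A) ∪ (A ∩ C)) ∖ ((A ∩ C) ∪ (C ∖ A)) but 1 ∉ C.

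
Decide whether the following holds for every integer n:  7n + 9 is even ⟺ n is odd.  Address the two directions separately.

Equivalent; both directions hold.

(⟹) Suppose 7n + 9 is even. Since 7 is odd, 7n and n have the same parity, so 7n + 9 ≡ n + 9 (mod 2). As 9 is odd, 7n + 9 is even exactly when n is odd. Thus n is odd.

(⟸) Conversely, suppose n is odd; write n = 2j + 1. Then 7n + 9 = 7·(2j + 1) + 9 = 2·7j + 16, which is even.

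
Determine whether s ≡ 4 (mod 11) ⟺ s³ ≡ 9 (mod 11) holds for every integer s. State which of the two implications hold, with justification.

(←) For the converse, argue contrapositively. If s ≢ 4 (mod 11), then s is congruent to one of 0, 1, 2, 3, 5, 6, 7, 8, 9, 10 modulo 11, and these give s³ ≡ 0, 1, 8, 5, 4, 7, 2, 6, 3, 10 respectively — never 9.

(→) Suppose s ≡ 4 (mod 11). Write s = 11j + 4. Then (11j + 4)³ = 1331j³ + 1452j² + 528j + 64 = 11(121j³ + 132j² + 48j + 5) + 9, so s³ ≡ 9 (mod 11).

Both directions hold; the statement is true.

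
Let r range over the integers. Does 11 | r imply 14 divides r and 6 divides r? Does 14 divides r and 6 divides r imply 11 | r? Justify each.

Neither implication holds.

(⟹) This fails: take r = 11. Certainly 11 ∣ 11, but 14 ∤ 11.

(⟸) This fails: take r = 42. Both 14 ∣ 42 and 6 ∣ 42, yet 42 is not a multiple of 11 (since 42 = 3·11 + 9), so 11 ∤ 42.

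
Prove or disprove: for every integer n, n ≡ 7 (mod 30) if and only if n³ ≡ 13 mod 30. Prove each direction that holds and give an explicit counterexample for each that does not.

(→) Suppose n ≡ 7 (mod 30). Write n = 30j + 7. Then (30j + 7)³ = 27000j³ + 18900j² + 4410j + 343 = 30(900j³ + 630j² + 147j + 11) + 13, so n³ ≡ 13 (mod 30).

(←) Conversely, suppose n³ ≡ 13 (mod 30). The only residue r in {0, …, 29} with r³ ≡ 13 (mod 30) is r = 7, so n ≡ 7 (mod 30).

Both directions hold.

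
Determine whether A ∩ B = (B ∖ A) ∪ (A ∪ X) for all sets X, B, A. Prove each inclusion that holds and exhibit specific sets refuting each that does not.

Forward inclusion. Let x ∈ A ∩ B. Then either x ∈ B ∩ A and x ∉ X; or x ∈ X ∩ B ∩ A. In each case x ∈ (B ∖ A) ∪ (A ∪ X), so A ∩ B ⊆ (B ∖ A) ∪ (A ∪ X).

Reverse inclusion. This inclusion fails. Take X = {1}, B = ∅, A = ∅; then 1 ∈ (B ∖ A) ∪ (A ∪ X) but 1 ∉ A ∩ B.

Only the forward inclusion holds.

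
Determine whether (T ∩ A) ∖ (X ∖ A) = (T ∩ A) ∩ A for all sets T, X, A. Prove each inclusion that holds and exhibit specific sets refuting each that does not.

Both inclusions hold; the sets are equal.

(⟹) Let x ∈ (T ∩ A) ∖ (X ∖ A). Then either x ∈ T ∩ A and x ∉ X; or x ∈ T ∩ X ∩ A. In each case x ∈ (T ∩ A) ∩ A, so (T ∩ A) ∖ (X ∖ A) ⊆ (T ∩ A) ∩ A.

(⟸) Let x ∈ (T ∩ A) ∩ A. Then either x ∈ T ∩ A and x ∉ X; or x ∈ T ∩ X ∩ A. In each case x ∈ (T ∩ A) ∖ (X ∖ A), so (T ∩ A) ∩ A ⊆ (T ∩ A) ∖ (X ∖ A).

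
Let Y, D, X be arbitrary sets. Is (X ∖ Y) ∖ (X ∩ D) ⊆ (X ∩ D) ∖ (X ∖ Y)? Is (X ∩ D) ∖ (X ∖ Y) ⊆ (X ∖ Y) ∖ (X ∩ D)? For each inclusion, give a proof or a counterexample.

Both inclusions fail.

(⟹) This inclusion fails. Take Y = ∅, D = ∅, X = {1}; then 1 ∈ (X ∖ Y) ∖ (X ∩ D) but 1 ∉ (X ∩ D) ∖ (X ∖ Y).

(⟸) This inclusion fails. Take Y = {1}, D = {1}, X = {1}; then 1 ∈ (X ∩ D) ∖ (X ∖ Y) but 1 ∉ (X ∖ Y) ∖ (X ∩ D).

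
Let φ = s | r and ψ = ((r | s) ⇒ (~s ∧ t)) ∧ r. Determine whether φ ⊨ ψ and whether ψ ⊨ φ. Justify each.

(⇒) This fails. Under s = T, r = F, t = F, the left side is true but the right side is false.

(⇐) Assume the antecedent. If s is true, the antecedent cannot hold. If s is false, the antecedent forces (s = F, r = T, t = T), and s | r holds there. Either way s | r holds.

Not equivalent: only (⇐) holds.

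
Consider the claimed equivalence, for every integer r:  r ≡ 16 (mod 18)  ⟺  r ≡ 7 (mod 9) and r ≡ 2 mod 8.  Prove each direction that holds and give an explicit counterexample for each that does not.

(⟹) This fails: r = 16 gives 16 ≡ 16 (mod 18) but 16 ≡ 0 (mod 8), so the conjunction on the right does not hold.

(⟸) Conversely, if r ≡ 7 (mod 9) and r ≡ 2 (mod 8), then by the Chinese remainder theorem r ≡ 34 (mod 72). Since 34 ≡ 16 (mod 18) and 18 ∣ 72, we get r ≡ 16 (mod 18).

Only the reverse direction holds.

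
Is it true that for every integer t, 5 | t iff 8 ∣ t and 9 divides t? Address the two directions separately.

Neither direction holds.

(→) This fails: take t = 5. Certainly 5 ∣ 5, but 8 ∤ 5.

(←) This fails: take t = 72. Both 8 ∣ 72 and 9 ∣ 72, yet 72 is not a multiple of 5 (since 72 = 14·5 + 2), so 5 ∤ 72.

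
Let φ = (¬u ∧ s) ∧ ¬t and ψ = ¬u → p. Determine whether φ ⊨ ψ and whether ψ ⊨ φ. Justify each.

Neither direction holds.

(→) This fails. Under t = F, u = F, p = F, s = T, the left side is true but the right side is false.

(←) This fails. Under t = F, u = T, p = F, s = F, the left side is false but the right side is true.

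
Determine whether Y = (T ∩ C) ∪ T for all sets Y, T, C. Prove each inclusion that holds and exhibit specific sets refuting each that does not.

Both inclusions fail.

Forward inclusion. This inclusion fails. Take Y = {1}, T = ∅, C = ∅; then 1 ∈ Y but 1 ∉ (T ∩ C) ∪ T.

Reverse inclusion. This inclusion fails. Take Y = ∅, T = {1}, C = ∅; then 1 ∈ (T ∩ C) ∪ T but 1 ∉ Y.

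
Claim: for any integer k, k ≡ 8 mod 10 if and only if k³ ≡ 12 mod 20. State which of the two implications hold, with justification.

Both directions hold; the statement is true.

Forward direction. Suppose k ≡ 8 (mod 10). Working modulo 20, k ∈ {8, 18}; for each such r, r³ ≡ 12 (mod 20).

Converse. The residues r modulo 20 with r³ ≡ 12 (mod 20) are exactly {8, 18}, and each is ≡ 8 (mod 10).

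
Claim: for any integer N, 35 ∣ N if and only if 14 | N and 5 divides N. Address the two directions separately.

(⇒) This fails: take N = 35. Certainly 35 ∣ 35, but 14 ∤ 35.

(⇐) Suppose 14 ∣ N and 5 ∣ N. Any common multiple of 14 and 5 is a multiple of their lcm; here gcd(14, 5) = 1, so lcm(14, 5) = 14·5 = 70, so 70 ∣ N. Since 35 ∣ 70, it follows that 35 ∣ N.

Only the converse holds.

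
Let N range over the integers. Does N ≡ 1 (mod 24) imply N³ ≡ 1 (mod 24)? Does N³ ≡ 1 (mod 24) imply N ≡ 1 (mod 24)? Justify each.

(⇒) Suppose N ≡ 1 (mod 24). Write N = 24j + 1. Then (24j + 1)³ = 13824j³ + 1728j² + 72j + 1 = 24(576j³ + 72j² + 3j) + 1, so N³ ≡ 1 (mod 24).

(⇐) Conversely, suppose N³ ≡ 1 (mod 24). The only residue r in {0, …, 23} with r³ ≡ 1 (mod 24) is r = 1, so N ≡ 1 (mod 24).

Equivalent; both directions hold.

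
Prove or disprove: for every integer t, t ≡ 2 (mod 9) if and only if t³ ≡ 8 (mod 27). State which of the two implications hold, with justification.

Equivalent; both directions hold.

(→) Suppose t ≡ 2 (mod 9). Working modulo 27, t ∈ {2, 11, 20}; for each such r, r³ ≡ 8 (mod 27).

(←) Conversely, the residues r modulo 27 with r³ ≡ 8 (mod 27) are exactly {2, 11, 20}, and each is ≡ 2 (mod 9).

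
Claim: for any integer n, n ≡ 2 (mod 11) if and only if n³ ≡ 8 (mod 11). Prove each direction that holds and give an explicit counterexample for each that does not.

The biconditional holds.

(⟸) For the converse, argue contrapositively. If n ≢ 2 (mod 11), then n is congruent to one of 0, 1, 3, 4, 5, 6, 7, 8, 9, 10 modulo 11, and these give n³ ≡ 0, 1, 5, 9, 4, 7, 2, 6, 3, 10 respectively — never 8.

(⟹) Suppose n ≡ 2 (mod 11). Write n = 11j + 2. Then (11j + 2)³ = 1331j³ + 726j² + 132j + 8 = 11(121j³ + 66j² + 12j) + 8, so n³ ≡ 8 (mod 11).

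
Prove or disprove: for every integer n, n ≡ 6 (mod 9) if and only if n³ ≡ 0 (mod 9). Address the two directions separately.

(→) Suppose n ≡ 6 (mod 9). Write n = 9j + 6. Then (9j + 6)³ = 729j³ + 1458j² + 972j + 216 = 9(81j³ + 162j² + 108j + 24) + 0, so n³ ≡ 0 (mod 9).

(←) This fails: take n = 0. Then 0³ = 0 ≡ 0 (mod 9), yet 0 ≡ 0 (mod 9), not 6.

Only the forward direction holds.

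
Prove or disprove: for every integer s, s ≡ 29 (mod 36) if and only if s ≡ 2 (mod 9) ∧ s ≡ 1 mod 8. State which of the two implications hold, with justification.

(→) This fails: s = 29 gives 29 ≡ 29 (mod 36) but 29 ≡ 5 (mod 8), so the conjunction on the right does not hold.

(←) Conversely, if s ≡ 2 (mod 9) and s ≡ 1 (mod 8), then by the Chinese remainder theorem s ≡ 65 (mod 72). Since 65 ≡ 29 (mod 36) and 36 ∣ 72, we get s ≡ 29 (mod 36).

Not equivalent: only (⇐) holds.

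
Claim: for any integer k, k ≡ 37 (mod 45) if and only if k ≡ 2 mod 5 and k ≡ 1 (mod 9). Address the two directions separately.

The biconditional holds.

(⇒) Suppose k ≡ 37 (mod 45); write k = 45j + 37. Since 5 ∣ 45, reducing mod 5 gives k ≡ 37 ≡ 2 (mod 5); since 9 ∣ 45, reducing mod 9 gives k ≡ 37 ≡ 1 (mod 9).

(⇐) Conversely, if k ≡ 2 (mod 5) and k ≡ 1 (mod 9), then by the Chinese remainder theorem k ≡ 37 (mod 45). This is exactly k ≡ 37 (mod 45).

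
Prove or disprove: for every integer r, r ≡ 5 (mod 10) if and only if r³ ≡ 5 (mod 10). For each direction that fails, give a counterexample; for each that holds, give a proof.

Equivalent; both directions hold.

(⇐) Suppose r³ ≡ 5 (mod 10). The only residue r in {0, …, 9} with r³ ≡ 5 (mod 10) is r = 5, so r ≡ 5 (mod 10).

(⇒) Suppose r ≡ 5 (mod 10). Write r = 10j + 5. Then (10j + 5)³ = 1000j³ + 1500j² + 750j + 125 = 10(100j³ + 150j² + 75j + 12) + 5, so r³ ≡ 5 (mod 10).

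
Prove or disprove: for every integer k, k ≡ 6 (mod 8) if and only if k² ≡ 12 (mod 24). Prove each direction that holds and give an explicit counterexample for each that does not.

(→) This fails: take k = 14. Then 14 ≡ 6 (mod 8), but 14² = 196 ≡ 4 (mod 24), not 12.

(←) This fails: take k = 18. Then 18² = 324 ≡ 12 (mod 24), yet 18 ≡ 2 (mod 8), not 6.

Neither direction holds.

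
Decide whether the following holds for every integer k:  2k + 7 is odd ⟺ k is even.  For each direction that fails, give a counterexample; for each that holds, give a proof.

Only the converse holds.

(⇒) This fails: take k = 5. Then 2k + 7 = 17, which is odd, yet k = 5 is odd, not even.

(⇐) Suppose k is even. Since 2 is even, 2k is even for every k, so 2k + 7 has the same parity as 7, which is odd. Hence 2k + 7 is odd.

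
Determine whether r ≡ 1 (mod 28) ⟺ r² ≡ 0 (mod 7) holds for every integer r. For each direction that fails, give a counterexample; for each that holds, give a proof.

(⟹) This fails: take r = 1. Then 1 ≡ 1 (mod 28), but 1² = 1 ≡ 1 (mod 7), not 0.

(⟸) This fails: take r = 0. Then 0² = 0 ≡ 0 (mod 7), yet 0 ≡ 0 (mod 28), not 1.

(⇒) fails and (⇐) fails.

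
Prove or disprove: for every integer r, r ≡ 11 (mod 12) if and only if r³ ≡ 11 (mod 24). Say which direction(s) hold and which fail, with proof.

(→) This fails: take r = 23. Then 23 ≡ 11 (mod 12), but 23³ = 12167 ≡ 23 (mod 24), not 11.

(←) Conversely, the residues r modulo 24 with r³ ≡ 11 (mod 24) are exactly {11}, and each is ≡ 11 (mod 12).

Not equivalent: only (⇐) holds.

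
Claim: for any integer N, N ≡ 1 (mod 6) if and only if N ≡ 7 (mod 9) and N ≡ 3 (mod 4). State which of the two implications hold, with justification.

Only the reverse direction holds.

[⇒] This fails: N = 1 gives 1 ≡ 1 (mod 6) but 1 ≡ 1 (mod 9), so the conjunction on the right does not hold.

[⇐] Conversely, if N ≡ 7 (mod 9) and N ≡ 3 (mod 4), then by the Chinese remainder theorem N ≡ 7 (mod 36). Since 7 ≡ 1 (mod 6) and 6 ∣ 36, we get N ≡ 1 (mod 6).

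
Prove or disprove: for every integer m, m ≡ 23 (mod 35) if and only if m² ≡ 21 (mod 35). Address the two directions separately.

Neither direction holds.

(→) This fails: take m = 23. Then 23 ≡ 23 (mod 35), but 23² = 529 ≡ 4 (mod 35), not 21.

(←) This fails: take m = 14. Then 14² = 196 ≡ 21 (mod 35), yet 14 ≡ 14 (mod 35), not 23.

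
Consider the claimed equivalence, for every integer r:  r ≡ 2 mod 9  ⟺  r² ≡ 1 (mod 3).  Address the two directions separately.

Forward direction. Suppose r ≡ 2 (mod 9). Then r² ≡ 2² = 4 (mod 9), and since 3 ∣ 9, also r² ≡ 1 (mod 3).

Converse. This fails: take r = 1. Then 1² = 1 ≡ 1 (mod 3), yet 1 ≡ 1 (mod 9), not 2.

Only the forward implication holds.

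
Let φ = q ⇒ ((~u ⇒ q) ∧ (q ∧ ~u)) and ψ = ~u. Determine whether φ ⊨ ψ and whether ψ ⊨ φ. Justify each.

(⇒) fails; (⇐) holds.

(⇐) Assume the antecedent. If q is true, the antecedent forces (q = T, u = F), and q ⇒ ((~u ⇒ q) ∧ (q ∧ ~u)) holds there. If q is false, q ⇒ ((~u ⇒ q) ∧ (q ∧ ~u)) reduces to true regardless of the other variables. Either way q ⇒ ((~u ⇒ q) ∧ (q ∧ ~u)) holds.

(⇒) This fails. Under q = F, u = T, the left side is true but the right side is false.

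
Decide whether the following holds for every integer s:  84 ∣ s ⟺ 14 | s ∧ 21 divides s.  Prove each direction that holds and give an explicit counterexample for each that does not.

(→) If 84 ∣ s, write s = 84q. Since 84 = 6·14, s = 14·(6q), so 14 ∣ s; and since 84 = 4·21, s = 21·(4q), so 21 ∣ s.

(←) This fails: take s = 42. Both 14 ∣ 42 and 21 ∣ 42, yet 42 is not a multiple of 84 (since 42 = 0·84 + 42), so 84 ∤ 42.

Only the forward direction holds.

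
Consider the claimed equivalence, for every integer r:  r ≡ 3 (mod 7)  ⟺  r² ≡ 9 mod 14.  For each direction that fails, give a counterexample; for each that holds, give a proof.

Neither implication holds.

[⇒] This fails: take r = 10. Then 10 ≡ 3 (mod 7), but 10² = 100 ≡ 2 (mod 14), not 9.

[⇐] This fails: take r = 11. Then 11² = 121 ≡ 9 (mod 14), yet 11 ≡ 4 (mod 7), not 3.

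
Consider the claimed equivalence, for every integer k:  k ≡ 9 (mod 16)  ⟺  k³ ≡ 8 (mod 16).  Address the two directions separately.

Forward direction. This fails: take k = 9. Then 9 ≡ 9 (mod 16), but 9³ = 729 ≡ 9 (mod 16), not 8.

Converse. This fails: take k = 2. Then 2³ = 8 ≡ 8 (mod 16), yet 2 ≡ 2 (mod 16), not 9.

Neither direction holds.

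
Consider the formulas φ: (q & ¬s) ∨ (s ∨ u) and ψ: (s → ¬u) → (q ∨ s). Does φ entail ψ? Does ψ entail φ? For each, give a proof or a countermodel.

(⟸) Assume the antecedent. If s is true, (q & ¬s) ∨ (s ∨ u) reduces to true regardless of the other variables. If s is false, the antecedent forces (u = F, s = F, q = T) or (u = T, s = F, q = T), and (q & ¬s) ∨ (s ∨ u) holds there. Either way (q & ¬s) ∨ (s ∨ u) holds.

(⟹) This fails. Under u = T, s = F, q = F, the left side is true but the right side is false.

The forward direction fails; the converse holds.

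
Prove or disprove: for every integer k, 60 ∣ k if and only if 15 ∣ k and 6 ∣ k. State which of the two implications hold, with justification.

[⇒] If 60 ∣ k, write k = 60q. Since 60 = 4·15, k = 15·(4q), so 15 ∣ k; and since 60 = 10·6, k = 6·(10q), so 6 ∣ k.

[⇐] This fails: take k = 30. Both 15 ∣ 30 and 6 ∣ 30, yet 30 is not a multiple of 60 (since 30 = 0·60 + 30), so 60 ∤ 30.

Only the forward direction holds.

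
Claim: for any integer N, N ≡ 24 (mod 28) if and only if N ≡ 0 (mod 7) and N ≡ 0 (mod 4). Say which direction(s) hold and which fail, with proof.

[⇒] This fails: N = 24 gives 24 ≡ 24 (mod 28) but 24 ≡ 3 (mod 7), so the conjunction on the right does not hold.

[⇐] This fails: N = 0 satisfies both congruences on the right (0 ≡ 0 mod 7 and 0 ≡ 0 mod 4) yet 0 ≡ 0 (mod 28), not 24.

Neither implication holds.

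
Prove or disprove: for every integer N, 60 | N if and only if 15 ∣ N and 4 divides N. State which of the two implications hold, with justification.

(⇒) If 60 ∣ N, write N = 60q. Since 60 = 4·15, N = 15·(4q), so 15 ∣ N; and since 60 = 15·4, N = 4·(15q), so 4 ∣ N.

(⇐) Suppose 15 ∣ N and 4 ∣ N. Any common multiple of 15 and 4 is a multiple of their lcm; here gcd(15, 4) = 1, so lcm(15, 4) = 15·4 = 60, so 60 ∣ N.

Equivalent; both directions hold.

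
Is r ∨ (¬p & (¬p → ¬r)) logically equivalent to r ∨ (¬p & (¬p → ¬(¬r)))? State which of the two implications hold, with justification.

Not equivalent: only (⇐) holds.

(⟸) Assume the antecedent. If r is true, r ∨ (¬p & (¬p → ¬r)) reduces to true regardless of the other variables. If r is false, the antecedent cannot hold. Either way r ∨ (¬p & (¬p → ¬r)) holds.

(⟹) This fails. Under r = F, p = F, the left side is true but the right side is false.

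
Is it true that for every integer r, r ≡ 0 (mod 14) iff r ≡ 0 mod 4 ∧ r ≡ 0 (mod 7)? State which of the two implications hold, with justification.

(⟹) This fails: r = 14 gives 14 ≡ 0 (mod 14) but 14 ≡ 2 (mod 4), so the conjunction on the right does not hold.

(⟸) Conversely, if r ≡ 0 (mod 4) and r ≡ 0 (mod 7), then by the Chinese remainder theorem r ≡ 0 (mod 28). Since 0 ≡ 0 (mod 14) and 14 ∣ 28, we get r ≡ 0 (mod 14).

(⇒) fails; (⇐) holds.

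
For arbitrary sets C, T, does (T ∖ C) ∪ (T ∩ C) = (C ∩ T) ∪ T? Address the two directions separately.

Forward inclusion. Let x ∈ (T ∖ C) ∪ (T ∩ C). Then either x ∈ T and x ∉ C; or x ∈ C ∩ T. In each case x ∈ (C ∩ T) ∪ T, so (T ∖ C) ∪ (T ∩ C) ⊆ (C ∩ T) ∪ T.

Reverse inclusion. Let x ∈ (C ∩ T) ∪ T. Then either x ∈ T and x ∉ C; or x ∈ C ∩ T. In each case x ∈ (T ∖ C) ∪ (T ∩ C), so (C ∩ T) ∪ T ⊆ (T ∖ C) ∪ (T ∩ C).

The two sets are equal.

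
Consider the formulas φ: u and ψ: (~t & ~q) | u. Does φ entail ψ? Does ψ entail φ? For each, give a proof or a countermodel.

Only the forward direction holds.

(→) Assume the antecedent. If u is true, (~t & ~q) | u reduces to true regardless of the other variables. If u is false, the antecedent cannot hold. Either way (~t & ~q) | u holds.

(←) This fails. Under u = F, q = F, t = F, the left side is false but the right side is true.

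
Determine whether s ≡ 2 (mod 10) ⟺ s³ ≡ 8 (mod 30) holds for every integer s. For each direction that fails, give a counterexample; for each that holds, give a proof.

Forward direction. This fails: take s = 12. Then 12 ≡ 2 (mod 10), but 12³ = 1728 ≡ 18 (mod 30), not 8.

Converse. The residues r modulo 30 with r³ ≡ 8 (mod 30) are exactly {2}, and each is ≡ 2 (mod 10).

Not equivalent: only (⇐) holds.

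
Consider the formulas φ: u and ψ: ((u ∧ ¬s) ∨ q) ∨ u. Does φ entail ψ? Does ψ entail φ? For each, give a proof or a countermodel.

Not equivalent: only (⇒) holds.

(→) Assume the antecedent. If q is true, ((u ∧ ¬s) ∨ q) ∨ u reduces to true regardless of the other variables. If q is false, the antecedent forces (q = F, u = T, s = F) or (q = F, u = T, s = T), and ((u ∧ ¬s) ∨ q) ∨ u holds there. Either way ((u ∧ ¬s) ∨ q) ∨ u holds.

(←) This fails. Under q = T, u = F, s = F, the left side is false but the right side is true.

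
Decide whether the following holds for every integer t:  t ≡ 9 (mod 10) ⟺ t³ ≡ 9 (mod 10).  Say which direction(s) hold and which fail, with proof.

(⟹) Suppose t ≡ 9 (mod 10). Write t = 10j + 9. Then (10j + 9)³ = 1000j³ + 2700j² + 2430j + 729 = 10(100j³ + 270j² + 243j + 72) + 9, so t³ ≡ 9 (mod 10).

(⟸) Conversely, suppose t³ ≡ 9 (mod 10). The only residue r in {0, …, 9} with r³ ≡ 9 (mod 10) is r = 9, so t ≡ 9 (mod 10).

Both directions hold; the statement is true.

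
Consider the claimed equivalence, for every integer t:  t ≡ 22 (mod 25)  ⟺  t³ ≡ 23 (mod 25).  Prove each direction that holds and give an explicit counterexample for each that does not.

(→) Suppose t ≡ 22 (mod 25). Write t = 25j + 22. Then (25j + 22)³ = 15625j³ + 41250j² + 36300j + 10648 = 25(625j³ + 1650j² + 1452j + 425) + 23, so t³ ≡ 23 (mod 25).

(←) Conversely, suppose t³ ≡ 23 (mod 25). The only residue r in {0, …, 24} with r³ ≡ 23 (mod 25) is r = 22, so t ≡ 22 (mod 25).

Both directions hold; the statement is true.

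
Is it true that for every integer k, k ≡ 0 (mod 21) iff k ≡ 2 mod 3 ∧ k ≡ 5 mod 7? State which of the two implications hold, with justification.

Neither implication holds.

[⇒] This fails: k = 0 gives 0 ≡ 0 (mod 21) but 0 ≡ 0 (mod 3), so the conjunction on the right does not hold.

[⇐] This fails: k = 5 satisfies both congruences on the right (5 ≡ 2 mod 3 and 5 ≡ 5 mod 7) yet 5 ≡ 5 (mod 21), not 0.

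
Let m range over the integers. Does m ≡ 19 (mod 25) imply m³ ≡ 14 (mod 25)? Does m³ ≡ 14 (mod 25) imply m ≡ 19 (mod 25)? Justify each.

(⇒) fails and (⇐) fails.

[⇒] This fails: take m = 19. Then 19 ≡ 19 (mod 25), but 19³ = 6859 ≡ 9 (mod 25), not 14.

[⇐] This fails: take m = 4. Then 4³ = 64 ≡ 14 (mod 25), yet 4 ≡ 4 (mod 25), not 19.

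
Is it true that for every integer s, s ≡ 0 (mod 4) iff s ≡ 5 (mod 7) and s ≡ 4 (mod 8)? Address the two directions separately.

(⇒) fails; (⇐) holds.

(←) If s ≡ 5 (mod 7) and s ≡ 4 (mod 8), then by the Chinese remainder theorem s ≡ 12 (mod 56). Since 12 ≡ 0 (mod 4) and 4 ∣ 56, we get s ≡ 0 (mod 4).

(→) This fails: s = 0 gives 0 ≡ 0 (mod 4) but 0 ≡ 0 (mod 7), so the conjunction on the right does not hold.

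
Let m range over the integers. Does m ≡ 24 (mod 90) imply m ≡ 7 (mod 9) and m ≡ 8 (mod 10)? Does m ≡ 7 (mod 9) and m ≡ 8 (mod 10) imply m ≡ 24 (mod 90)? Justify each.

[⇒] This fails: m = 24 gives 24 ≡ 24 (mod 90) but 24 ≡ 6 (mod 9), so the conjunction on the right does not hold.

[⇐] This fails: m = 88 satisfies both congruences on the right (88 ≡ 7 mod 9 and 88 ≡ 8 mod 10) yet 88 ≡ 88 (mod 90), not 24.

Both directions fail.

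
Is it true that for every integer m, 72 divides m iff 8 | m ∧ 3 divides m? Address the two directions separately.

Not equivalent: only (⇒) holds.

(⇒) If 72 ∣ m, write m = 72q. Since 72 = 9·8, m = 8·(9q), so 8 ∣ m; and since 72 = 24·3, m = 3·(24q), so 3 ∣ m.

(⇐) This fails: take m = 24. Both 8 ∣ 24 and 3 ∣ 24, yet 24 is not a multiple of 72 (since 24 = 0·72 + 24), so 72 ∤ 24.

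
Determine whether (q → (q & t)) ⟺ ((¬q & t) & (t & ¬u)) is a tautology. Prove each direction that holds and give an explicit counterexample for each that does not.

(→) This fails. Under t = F, u = F, q = F, the left side is true but the right side is false.

(←) Assume the antecedent. If t is true, q → (q & t) reduces to true regardless of the other variables. If t is false, the antecedent cannot hold. Either way q → (q & t) holds.

Only the converse holds.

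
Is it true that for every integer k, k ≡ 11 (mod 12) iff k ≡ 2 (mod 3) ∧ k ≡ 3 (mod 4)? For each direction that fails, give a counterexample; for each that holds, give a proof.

Converse. If k ≡ 2 (mod 3) and k ≡ 3 (mod 4), then by the Chinese remainder theorem k ≡ 11 (mod 12). This is exactly k ≡ 11 (mod 12).

Forward direction. Suppose k ≡ 11 (mod 12); write k = 12j + 11. Since 3 ∣ 12, reducing mod 3 gives k ≡ 11 ≡ 2 (mod 3); since 4 ∣ 12, reducing mod 4 gives k ≡ 11 ≡ 3 (mod 4).

The biconditional holds.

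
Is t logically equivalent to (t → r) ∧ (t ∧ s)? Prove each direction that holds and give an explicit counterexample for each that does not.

(⇒) This fails. Under r = F, t = T, s = F, the left side is true but the right side is false.

(⇐) Assume the antecedent. If r is true, the antecedent forces (r = T, t = T, s = T), and t holds there. If r is false, the antecedent cannot hold. Either way t holds.

(⇒) fails; (⇐) holds.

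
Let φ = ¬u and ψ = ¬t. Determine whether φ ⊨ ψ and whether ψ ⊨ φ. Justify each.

Both directions fail.

(→) This fails. Under u = F, t = T, the left side is true but the right side is false.

(←) This fails. Under u = T, t = F, the left side is false but the right side is true.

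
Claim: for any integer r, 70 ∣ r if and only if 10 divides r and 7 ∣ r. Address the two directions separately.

Both directions hold.

[⇒] If 70 ∣ r, write r = 70q. Since 70 = 7·10, r = 10·(7q), so 10 ∣ r; and since 70 = 10·7, r = 7·(10q), so 7 ∣ r.

[⇐] Suppose 10 ∣ r and 7 ∣ r. Any common multiple of 10 and 7 is a multiple of their lcm; here gcd(10, 7) = 1, so lcm(10, 7) = 10·7 = 70, so 70 ∣ r.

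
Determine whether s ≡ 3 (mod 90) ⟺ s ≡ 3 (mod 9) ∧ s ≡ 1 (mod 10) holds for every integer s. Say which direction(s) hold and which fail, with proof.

[⇒] This fails: s = 3 gives 3 ≡ 3 (mod 90) but 3 ≡ 3 (mod 10), so the conjunction on the right does not hold.

[⇐] This fails: s = 21 satisfies both congruences on the right (21 ≡ 3 mod 9 and 21 ≡ 1 mod 10) yet 21 ≡ 21 (mod 90), not 3.

Neither direction holds.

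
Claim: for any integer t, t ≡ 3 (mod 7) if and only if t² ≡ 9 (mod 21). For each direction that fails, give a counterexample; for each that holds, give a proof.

[⇒] This fails: take t = 10. Then 10 ≡ 3 (mod 7), but 10² = 100 ≡ 16 (mod 21), not 9.

[⇐] This fails: take t = 18. Then 18² = 324 ≡ 9 (mod 21), yet 18 ≡ 4 (mod 7), not 3.

Neither direction holds.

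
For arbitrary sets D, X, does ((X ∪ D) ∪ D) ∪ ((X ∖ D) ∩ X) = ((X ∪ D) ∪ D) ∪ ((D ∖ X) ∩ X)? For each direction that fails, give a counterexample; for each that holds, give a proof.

Both inclusions hold.

Forward inclusion. Let x ∈ ((X ∪ D) ∪ D) ∪ ((X ∖ D) ∩ X). Then either x ∈ D and x ∉ X; or x ∈ X and x ∉ D; or x ∈ D ∩ X. In each case x ∈ ((X ∪ D) ∪ D) ∪ ((D ∖ X) ∩ X), so ((X ∪ D) ∪ D) ∪ ((X ∖ D) ∩ X) ⊆ ((X ∪ D) ∪ D) ∪ ((D ∖ X) ∩ X).

Reverse inclusion. Let x ∈ ((X ∪ D) ∪ D) ∪ ((D ∖ X) ∩ X). Then either x ∈ D and x ∉ X; or x ∈ X and x ∉ D; or x ∈ D ∩ X. In each case x ∈ ((X ∪ D) ∪ D) ∪ ((X ∖ D) ∩ X), so ((X ∪ D) ∪ D) ∪ ((D ∖ X) ∩ X) ⊆ ((X ∪ D) ∪ D) ∪ ((X ∖ D) ∩ X).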